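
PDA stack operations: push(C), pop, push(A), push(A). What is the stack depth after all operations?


Tracing stack operations:
  push(C) -> stack = [C], depth=1
  pop -> removed C, stack = [], depth=0
  push(A) -> stack = [A], depth=1
  push(A) -> stack = [A,A], depth=2
Final depth = 2

2


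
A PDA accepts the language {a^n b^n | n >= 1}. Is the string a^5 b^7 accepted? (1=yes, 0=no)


Language requires equal numbers of a's and b's
PDA pushes for each 'a', pops for each 'b'
Number of a's = 5
Number of b's = 7
5 != 7 -> Reject

0


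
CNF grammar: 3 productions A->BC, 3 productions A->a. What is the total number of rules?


CNF allows two rule forms:
  A -> BC (binary): 3 rules
  A -> a (terminal): 3 rules
Total = 3 + 3 = 6

6


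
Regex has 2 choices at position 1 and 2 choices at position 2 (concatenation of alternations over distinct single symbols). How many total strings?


First group: 2 alternatives
Second group: 2 alternatives
Concatenation: each choice from group 1 pairs with each from group 2
Total = 2 x 2 = 4

4


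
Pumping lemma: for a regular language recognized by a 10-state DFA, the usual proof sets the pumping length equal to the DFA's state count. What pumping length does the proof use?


Pumping lemma for regular languages (standard proof):
Take p = |Q|, the number of DFA states.
Any string of length >= |Q| passes through |Q|+1 states while reading its first |Q| symbols,
so by pigeonhole some state repeats, giving the loop that can be pumped.
Here |Q| = 10
Therefore the proof uses p = 10

10


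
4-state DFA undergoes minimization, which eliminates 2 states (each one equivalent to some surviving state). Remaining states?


Original DFA: 4 states
Redundant states removed: 2
Minimized states = original - removed
= 4 - 2
= 2

2


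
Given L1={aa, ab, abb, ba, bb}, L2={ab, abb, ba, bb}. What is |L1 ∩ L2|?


L1 = {aa, ab, abb, ba, bb}
L2 = {ab, abb, ba, bb}
Checking each string in L1 against L2:
  'aa': in L2? No
  'ab': in L2? Yes
  'abb': in L2? Yes
  'ba': in L2? Yes
  'bb': in L2? Yes
Intersection = {ab, abb, ba, bb}
|L1 ∩ L2| = 4

4


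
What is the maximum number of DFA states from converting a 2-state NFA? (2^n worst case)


NFA has 2 states
Subset construction: each DFA state = subset of NFA states
Maximum subsets = 2^2
2^2 = 4

4


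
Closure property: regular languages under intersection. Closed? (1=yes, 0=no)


Regular languages are closed under:
- Union (DFA product construction)
- Intersection (DFA product construction)
- Complement (swap accept/reject states)
- Concatenation (NFA construction)
- Kleene star (NFA construction)
intersection is in this list
Therefore: closed

1


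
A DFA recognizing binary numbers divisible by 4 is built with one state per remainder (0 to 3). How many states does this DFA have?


Divisibility by 4 is tracked via the remainder mod 4: 0, 1, ..., 3
The construction assigns one state to each remainder
Number of remainders = 4

4


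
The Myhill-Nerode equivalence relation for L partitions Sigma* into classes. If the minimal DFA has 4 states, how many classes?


Myhill-Nerode theorem:
Number of equivalence classes = number of states in minimal DFA
Minimal DFA states = 4
Therefore equivalence classes = 4

4


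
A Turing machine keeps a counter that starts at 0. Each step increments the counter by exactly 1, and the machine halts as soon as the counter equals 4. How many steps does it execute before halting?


Counter starts at 0. Counting sequence:
  Step 1: counter = 1
  Step 2: counter = 2
  Step 3: counter = 3
  Step 4: counter = 4
Counter reached 4 -> halt
Total steps = 4

4


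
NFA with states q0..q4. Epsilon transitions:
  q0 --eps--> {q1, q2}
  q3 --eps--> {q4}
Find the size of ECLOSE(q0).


Starting from q0
Initialize closure = {q0}
Follow epsilon from q0 -> add q1
Follow epsilon from q0 -> add q2
Final closure: {q0, q1, q2}
Size = 3

3


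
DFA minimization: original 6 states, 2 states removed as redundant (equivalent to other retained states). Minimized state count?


Original DFA: 6 states
Redundant states removed: 2
Minimized states = original - removed
= 6 - 2
= 4

4


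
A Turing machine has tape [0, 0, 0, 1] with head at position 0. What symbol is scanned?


Tape: [0, 0, 0, 1]
Positions: 0 1 2 3
Values:    0 0 0 1
Head at position 0
tape[0] = 0

0


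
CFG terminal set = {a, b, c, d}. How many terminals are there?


Terminal symbols: a, b, c, d
Counting each: a (#1), b (#2), c (#3), d (#4)
Total = 4

4


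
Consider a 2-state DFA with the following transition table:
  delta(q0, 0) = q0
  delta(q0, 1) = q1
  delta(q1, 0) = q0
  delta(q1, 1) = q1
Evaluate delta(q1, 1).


Looking up transition function:
delta(q1, 1) in the table
Row: q1, Column: 1
Result: q1

q1


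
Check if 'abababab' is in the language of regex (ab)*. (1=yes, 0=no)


Pattern: (ab)*
String: 'abababab'
Pattern requires: zero or more repetitions of 'ab'
Pairs: ['ab', 'ab', 'ab', 'ab']
All pairs are 'ab'? Yes
Result: 1

1


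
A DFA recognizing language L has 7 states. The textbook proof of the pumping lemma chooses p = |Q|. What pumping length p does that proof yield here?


Pumping lemma for regular languages (standard proof):
Take p = |Q|, the number of DFA states.
Any string of length >= |Q| passes through |Q|+1 states while reading its first |Q| symbols,
so by pigeonhole some state repeats, giving the loop that can be pumped.
Here |Q| = 7
Therefore the proof uses p = 7

7


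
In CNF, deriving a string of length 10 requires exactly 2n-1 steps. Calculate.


Chomsky Normal Form derivation:
String length n = 10
Each step either:
  - Splits a nonterminal into two (n-1 such steps)
  - Converts a nonterminal to terminal (n such steps)
Total = (n-1) + n = 2n - 1
= 2(10) - 1
= 20 - 1
= 19

19


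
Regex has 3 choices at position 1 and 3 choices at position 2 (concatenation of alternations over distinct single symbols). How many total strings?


First group: 3 alternatives
Second group: 3 alternatives
Concatenation: each choice from group 1 pairs with each from group 2
Total = 3 x 3 = 9

9


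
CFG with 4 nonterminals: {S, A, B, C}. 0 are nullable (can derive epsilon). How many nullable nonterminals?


Nonterminals: {S, A, B, C}
A nonterminal is nullable if it can derive epsilon
Counting nullable nonterminals: 0
Total nullable = 0

0


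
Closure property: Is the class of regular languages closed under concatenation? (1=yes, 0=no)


Regular languages are closed under all standard operations:
- Union: Yes (product construction)
- Intersection: Yes (product construction)
- Complement: Yes (swap accept/reject)
- Concatenation: Yes (NFA construction)
Operation: concatenation -> Closed

1


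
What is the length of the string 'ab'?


String: 'ab'
Counting characters:
  'a' appears 1 time(s)
  'b' appears 1 time(s)
Total length = 1 + 1 = 2

2


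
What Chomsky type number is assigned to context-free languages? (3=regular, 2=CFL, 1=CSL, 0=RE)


Chomsky hierarchy levels:
  Type 3: Regular (DFA/NFA/regex)
  Type 2: Context-free (PDA)
  Type 1: Context-sensitive
  Type 0: Recursively enumerable (TM)
'context-free' corresponds to Type 2

2


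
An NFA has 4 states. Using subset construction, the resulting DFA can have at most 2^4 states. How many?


NFA has 4 states
Subset construction: each DFA state = subset of NFA states
Maximum subsets = 2^4
2^4 = 16

16


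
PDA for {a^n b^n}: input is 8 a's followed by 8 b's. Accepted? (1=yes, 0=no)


Language requires equal numbers of a's and b's
PDA pushes for each 'a', pops for each 'b'
Number of a's = 8
Number of b's = 8
8 == 8 -> Accept

1


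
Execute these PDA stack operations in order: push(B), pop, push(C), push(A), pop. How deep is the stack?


Tracing stack operations:
  push(B) -> stack = [B], depth=1
  pop -> removed B, stack = [], depth=0
  push(C) -> stack = [C], depth=1
  push(A) -> stack = [C,A], depth=2
  pop -> removed A, stack = [C], depth=1
Final depth = 1

1


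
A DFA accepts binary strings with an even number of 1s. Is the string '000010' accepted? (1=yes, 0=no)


DFA has 2 states: q_even (start, accept=yes) and q_odd
Processing string '000010' character by character:
  Position 0: read '0', 1-count=0 -> q_even (no change)
  Position 1: read '0', 1-count=0 -> q_even (no change)
  Position 2: read '0', 1-count=0 -> q_even (no change)
  Position 3: read '0', 1-count=0 -> q_even (no change)
  Position 4: read '1', 1-count=1 -> q_odd
  Position 5: read '0', 1-count=1 -> q_odd (no change)
Final state: q_odd, total 1s = 1 (odd); the DFA requires an even count -> reject

0


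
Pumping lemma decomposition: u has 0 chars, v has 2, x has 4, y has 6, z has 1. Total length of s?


|s| = |u| + |v| + |x| + |y| + |z|
= 0 + 2 + 4 + 6 + 1
= 2 + 4 + 7
= 6 + 7
= 13

13


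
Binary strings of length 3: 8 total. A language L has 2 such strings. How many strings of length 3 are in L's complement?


Alphabet: {0,1}
String length: 3
Total strings of length 3 = 2^3 = 8
Strings in L = 2
Complement = total - |L|
= 8 - 2
= 6

6


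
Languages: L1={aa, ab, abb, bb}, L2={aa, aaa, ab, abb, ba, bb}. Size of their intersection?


L1 = {aa, ab, abb, bb}
L2 = {aa, aaa, ab, abb, ba, bb}
Checking each string in L1 against L2:
  'aa': in L2? Yes
  'ab': in L2? Yes
  'abb': in L2? Yes
  'bb': in L2? Yes
Intersection = {aa, ab, abb, bb}
|L1 ∩ L2| = 4

4


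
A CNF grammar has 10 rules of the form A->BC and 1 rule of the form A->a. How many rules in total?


CNF allows two rule forms:
  A -> BC (binary): 10 rules
  A -> a (terminal): 1 rule
Total = 10 + 1 = 11

11


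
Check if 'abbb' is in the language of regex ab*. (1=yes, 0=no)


Pattern: ab*
String: 'abbb'
Pattern requires: exactly one 'a' followed by zero or more 'b's
First char is 'a' -> OK
Rest 'bbb': all b's? Yes
Result: 1

1


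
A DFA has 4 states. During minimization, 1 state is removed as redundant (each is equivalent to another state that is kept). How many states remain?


Original DFA: 4 states
Redundant states removed: 1
Minimized states = original - removed
= 4 - 1
= 3

3


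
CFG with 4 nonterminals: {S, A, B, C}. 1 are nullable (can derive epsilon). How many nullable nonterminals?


Nonterminals: {S, A, B, C}
A nonterminal is nullable if it can derive epsilon
Counting nullable nonterminals: 1
Total nullable = 1

1


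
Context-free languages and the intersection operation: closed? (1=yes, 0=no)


CFL closure properties:
  Closed under: union, concatenation, Kleene star
  NOT closed under: intersection, complement
Operation 'intersection' is in not-closed list -> No (not closed)

0


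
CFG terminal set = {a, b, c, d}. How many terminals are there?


Terminal symbols: a, b, c, d
Counting each: a (#1), b (#2), c (#3), d (#4)
Total = 4

4


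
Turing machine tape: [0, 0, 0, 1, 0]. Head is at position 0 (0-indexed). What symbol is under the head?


Tape: [0, 0, 0, 1, 0]
Positions: 0 1 2 3 4
Values:    0 0 0 1 0
Head at position 0
tape[0] = 0

0


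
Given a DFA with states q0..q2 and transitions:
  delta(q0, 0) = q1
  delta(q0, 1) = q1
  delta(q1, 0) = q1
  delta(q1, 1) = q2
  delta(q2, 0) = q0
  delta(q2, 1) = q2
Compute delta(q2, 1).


Looking up transition function:
delta(q2, 1) in the table
Row: q2, Column: 1
Result: q2

q2


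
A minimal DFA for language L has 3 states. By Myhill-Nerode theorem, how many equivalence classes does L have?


Myhill-Nerode theorem:
Number of equivalence classes = number of states in minimal DFA
Minimal DFA states = 3
Therefore equivalence classes = 3

3


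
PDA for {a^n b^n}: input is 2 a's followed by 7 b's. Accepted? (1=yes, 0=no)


Language requires equal numbers of a's and b's
PDA pushes for each 'a', pops for each 'b'
Number of a's = 2
Number of b's = 7
2 != 7 -> Reject

0


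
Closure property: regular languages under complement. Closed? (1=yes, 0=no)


Regular languages are closed under:
- Union (DFA product construction)
- Intersection (DFA product construction)
- Complement (swap accept/reject states)
- Concatenation (NFA construction)
- Kleene star (NFA construction)
complement is in this list
Therefore: closed

1


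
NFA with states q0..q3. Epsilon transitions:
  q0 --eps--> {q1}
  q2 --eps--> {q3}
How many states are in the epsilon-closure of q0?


Starting from q0
Initialize closure = {q0}
Follow epsilon from q0 -> add q1
Final closure: {q0, q1}
Size = 2

2


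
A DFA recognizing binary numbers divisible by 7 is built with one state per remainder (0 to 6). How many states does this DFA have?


Divisibility by 7 is tracked via the remainder mod 7: 0, 1, ..., 6
The construction assigns one state to each remainder
Number of remainders = 7

7


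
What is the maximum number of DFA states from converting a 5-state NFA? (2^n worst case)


NFA has 5 states
Subset construction: each DFA state = subset of NFA states
Maximum subsets = 2^5
2^5 = 32

32


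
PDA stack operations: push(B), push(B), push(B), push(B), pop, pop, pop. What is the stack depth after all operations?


Tracing stack operations:
  push(B) -> stack = [B], depth=1
  push(B) -> stack = [B,B], depth=2
  push(B) -> stack = [B,B,B], depth=3
  push(B) -> stack = [B,B,B,B], depth=4
  pop -> removed B, stack = [B,B,B], depth=3
  pop -> removed B, stack = [B,B], depth=2
  pop -> removed B, stack = [B], depth=1
Final depth = 1

1


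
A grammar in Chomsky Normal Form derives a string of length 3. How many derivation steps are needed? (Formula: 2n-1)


Chomsky Normal Form derivation:
String length n = 3
Each step either:
  - Splits a nonterminal into two (n-1 such steps)
  - Converts a nonterminal to terminal (n such steps)
Total = (n-1) + n = 2n - 1
= 2(3) - 1
= 6 - 1
= 5

5


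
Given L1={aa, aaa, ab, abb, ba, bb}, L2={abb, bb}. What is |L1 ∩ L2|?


L1 = {aa, aaa, ab, abb, ba, bb}
L2 = {abb, bb}
Checking each string in L1 against L2:
  'aa': in L2? No
  'aaa': in L2? No
  'ab': in L2? No
  'abb': in L2? Yes
  'ba': in L2? No
  'bb': in L2? Yes
Intersection = {abb, bb}
|L1 ∩ L2| = 2

2


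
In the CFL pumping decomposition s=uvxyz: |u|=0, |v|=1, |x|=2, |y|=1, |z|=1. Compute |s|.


|s| = |u| + |v| + |x| + |y| + |z|
= 0 + 1 + 2 + 1 + 1
= 1 + 2 + 2
= 3 + 2
= 5

5


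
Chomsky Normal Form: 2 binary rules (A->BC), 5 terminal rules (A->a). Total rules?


CNF allows two rule forms:
  A -> BC (binary): 2 rules
  A -> a (terminal): 5 rules
Total = 2 + 5 = 7

7


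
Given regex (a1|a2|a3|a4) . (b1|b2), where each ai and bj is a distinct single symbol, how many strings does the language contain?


First group: 4 alternatives
Second group: 2 alternatives
Concatenation: each choice from group 1 pairs with each from group 2
Total = 4 x 2 = 8

8


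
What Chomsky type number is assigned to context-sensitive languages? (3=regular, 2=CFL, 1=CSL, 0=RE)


Chomsky hierarchy levels:
  Type 3: Regular (DFA/NFA/regex)
  Type 2: Context-free (PDA)
  Type 1: Context-sensitive
  Type 0: Recursively enumerable (TM)
'context-sensitive' corresponds to Type 1

1


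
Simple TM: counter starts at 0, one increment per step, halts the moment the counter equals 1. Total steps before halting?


Counter starts at 0. Counting sequence:
  Step 1: counter = 1
Counter reached 1 -> halt
Total steps = 1

1


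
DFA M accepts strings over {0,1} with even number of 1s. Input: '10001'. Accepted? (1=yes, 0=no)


DFA has 2 states: q_even (start, accept=yes) and q_odd
Processing string '10001' character by character:
  Position 0: read '1', 1-count=1 -> q_odd
  Position 1: read '0', 1-count=1 -> q_odd (no change)
  Position 2: read '0', 1-count=1 -> q_odd (no change)
  Position 3: read '0', 1-count=1 -> q_odd (no change)
  Position 4: read '1', 1-count=2 -> q_even
Final state: q_even, total 1s = 2 (even); the DFA requires an even count -> accept

1


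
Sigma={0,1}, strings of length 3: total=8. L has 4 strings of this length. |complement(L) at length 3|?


Alphabet: {0,1}
String length: 3
Total strings of length 3 = 2^3 = 8
Strings in L = 4
Complement = total - |L|
= 8 - 4
= 4

4


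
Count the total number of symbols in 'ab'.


String: 'ab'
Counting characters:
  'a' appears 1 time(s)
  'b' appears 1 time(s)
Total length = 1 + 1 = 2

2


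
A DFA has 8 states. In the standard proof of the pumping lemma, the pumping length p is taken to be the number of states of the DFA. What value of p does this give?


Pumping lemma for regular languages (standard proof):
Take p = |Q|, the number of DFA states.
Any string of length >= |Q| passes through |Q|+1 states while reading its first |Q| symbols,
so by pigeonhole some state repeats, giving the loop that can be pumped.
Here |Q| = 8
Therefore the proof uses p = 8

8


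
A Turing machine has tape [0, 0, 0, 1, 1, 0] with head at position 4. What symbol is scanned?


Tape: [0, 0, 0, 1, 1, 0]
Positions: 0 1 2 3 4 5
Values:    0 0 0 1 1 0
Head at position 4
tape[4] = 1

1


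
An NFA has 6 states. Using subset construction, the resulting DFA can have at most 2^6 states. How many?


NFA has 6 states
Subset construction: each DFA state = subset of NFA states
Maximum subsets = 2^6
2^6 = 64

64


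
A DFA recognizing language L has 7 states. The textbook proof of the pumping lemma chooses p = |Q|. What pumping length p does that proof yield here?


Pumping lemma for regular languages (standard proof):
Take p = |Q|, the number of DFA states.
Any string of length >= |Q| passes through |Q|+1 states while reading its first |Q| symbols,
so by pigeonhole some state repeats, giving the loop that can be pumped.
Here |Q| = 7
Therefore the proof uses p = 7

7


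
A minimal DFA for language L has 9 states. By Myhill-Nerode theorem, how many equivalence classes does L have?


Myhill-Nerode theorem:
Number of equivalence classes = number of states in minimal DFA
Minimal DFA states = 9
Therefore equivalence classes = 9

9


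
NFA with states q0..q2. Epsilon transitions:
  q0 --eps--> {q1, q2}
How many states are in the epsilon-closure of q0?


Starting from q0
Initialize closure = {q0}
Follow epsilon from q0 -> add q1
Follow epsilon from q0 -> add q2
Final closure: {q0, q1, q2}
Size = 3

3


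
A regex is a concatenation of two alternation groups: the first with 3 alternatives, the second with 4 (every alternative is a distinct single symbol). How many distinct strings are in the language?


First group: 3 alternatives
Second group: 4 alternatives
Concatenation: each choice from group 1 pairs with each from group 2
Total = 3 x 4 = 12

12


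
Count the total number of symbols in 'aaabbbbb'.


String: 'aaabbbbb'
Counting characters:
  'a' appears 3 time(s)
  'b' appears 5 time(s)
Total length = 3 + 5 = 8

8


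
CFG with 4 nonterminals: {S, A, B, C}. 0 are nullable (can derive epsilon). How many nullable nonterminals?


Nonterminals: {S, A, B, C}
A nonterminal is nullable if it can derive epsilon
Counting nullable nonterminals: 0
Total nullable = 0

0


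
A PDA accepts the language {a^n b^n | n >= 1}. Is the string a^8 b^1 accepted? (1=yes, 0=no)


Language requires equal numbers of a's and b's
PDA pushes for each 'a', pops for each 'b'
Number of a's = 8
Number of b's = 1
8 != 1 -> Reject

0


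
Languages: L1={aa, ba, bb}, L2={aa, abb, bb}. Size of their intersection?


L1 = {aa, ba, bb}
L2 = {aa, abb, bb}
Checking each string in L1 against L2:
  'aa': in L2? Yes
  'ba': in L2? No
  'bb': in L2? Yes
Intersection = {aa, bb}
|L1 ∩ L2| = 2

2


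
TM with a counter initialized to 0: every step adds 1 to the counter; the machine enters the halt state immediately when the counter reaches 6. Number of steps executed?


Counter starts at 0. Counting sequence:
  Step 1: counter = 1
  Step 2: counter = 2
  Step 3: counter = 3
  Step 4: counter = 4
  Step 5: counter = 5
  Step 6: counter = 6
Counter reached 6 -> halt
Total steps = 6

6


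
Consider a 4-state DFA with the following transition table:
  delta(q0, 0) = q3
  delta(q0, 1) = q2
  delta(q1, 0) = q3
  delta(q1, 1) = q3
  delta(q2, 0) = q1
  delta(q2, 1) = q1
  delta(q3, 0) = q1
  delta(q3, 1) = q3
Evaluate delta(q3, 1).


Looking up transition function:
delta(q3, 1) in the table
Row: q3, Column: 1
Result: q3

q3


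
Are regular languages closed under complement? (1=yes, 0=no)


Regular languages are closed under:
- Union (DFA product construction)
- Intersection (DFA product construction)
- Complement (swap accept/reject states)
- Concatenation (NFA construction)
- Kleene star (NFA construction)
complement is in this list
Therefore: closed

1


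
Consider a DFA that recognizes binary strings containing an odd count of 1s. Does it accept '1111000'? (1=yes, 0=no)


DFA has 2 states: q_even (start, accept=no) and q_odd
Processing string '1111000' character by character:
  Position 0: read '1', 1-count=1 -> q_odd
  Position 1: read '1', 1-count=2 -> q_even
  Position 2: read '1', 1-count=3 -> q_odd
  Position 3: read '1', 1-count=4 -> q_even
  Position 4: read '0', 1-count=4 -> q_even (no change)
  Position 5: read '0', 1-count=4 -> q_even (no change)
  Position 6: read '0', 1-count=4 -> q_even (no change)
Final state: q_even, total 1s = 4 (even); the DFA requires an odd count -> reject

0


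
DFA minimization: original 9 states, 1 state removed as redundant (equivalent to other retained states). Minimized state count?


Original DFA: 9 states
Redundant states removed: 1
Minimized states = original - removed
= 9 - 1
= 8

8


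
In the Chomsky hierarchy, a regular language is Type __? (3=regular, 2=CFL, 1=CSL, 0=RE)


Chomsky hierarchy levels:
  Type 3: Regular (DFA/NFA/regex)
  Type 2: Context-free (PDA)
  Type 1: Context-sensitive
  Type 0: Recursively enumerable (TM)
'regular' corresponds to Type 3

3


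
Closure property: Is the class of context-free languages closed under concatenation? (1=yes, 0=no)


CFL closure properties:
  Closed under: union, concatenation, Kleene star
  NOT closed under: intersection, complement
Operation 'concatenation' is in closed list -> Yes (closed)

1


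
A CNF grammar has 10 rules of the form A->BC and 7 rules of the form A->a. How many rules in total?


CNF allows two rule forms:
  A -> BC (binary): 10 rules
  A -> a (terminal): 7 rules
Total = 10 + 7 = 17

17


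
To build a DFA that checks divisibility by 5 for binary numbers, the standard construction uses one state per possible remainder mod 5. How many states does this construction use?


Divisibility by 5 is tracked via the remainder mod 5: 0, 1, ..., 4
The construction assigns one state to each remainder
Number of remainders = 5

5


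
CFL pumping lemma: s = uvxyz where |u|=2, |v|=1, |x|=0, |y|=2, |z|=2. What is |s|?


|s| = |u| + |v| + |x| + |y| + |z|
= 2 + 1 + 0 + 2 + 2
= 3 + 0 + 4
= 3 + 4
= 7

7


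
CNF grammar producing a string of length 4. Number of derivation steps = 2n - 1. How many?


Chomsky Normal Form derivation:
String length n = 4
Each step either:
  - Splits a nonterminal into two (n-1 such steps)
  - Converts a nonterminal to terminal (n such steps)
Total = (n-1) + n = 2n - 1
= 2(4) - 1
= 8 - 1
= 7

7


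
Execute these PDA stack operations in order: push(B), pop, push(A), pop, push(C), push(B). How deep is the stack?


Tracing stack operations:
  push(B) -> stack = [B], depth=1
  pop -> removed B, stack = [], depth=0
  push(A) -> stack = [A], depth=1
  pop -> removed A, stack = [], depth=0
  push(C) -> stack = [C], depth=1
  push(B) -> stack = [C,B], depth=2
Final depth = 2

2


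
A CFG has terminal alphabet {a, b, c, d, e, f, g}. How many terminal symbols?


Terminal symbols: a, b, c, d, e, f, g
Counting each: a (#1), b (#2), c (#3), d (#4), e (#5), f (#6), g (#7)
Total = 7

7


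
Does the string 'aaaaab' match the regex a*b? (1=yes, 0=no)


Pattern: a*b
String: 'aaaaab'
Pattern requires: zero or more 'a's followed by exactly one 'b'
Found 5 leading 'a's
Remaining: 'b'
Remaining is exactly 'b' -> match
Result: 1

1


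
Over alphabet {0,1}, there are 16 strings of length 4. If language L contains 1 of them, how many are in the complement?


Alphabet: {0,1}
String length: 4
Total strings of length 4 = 2^4 = 16
Strings in L = 1
Complement = total - |L|
= 16 - 1
= 15

15


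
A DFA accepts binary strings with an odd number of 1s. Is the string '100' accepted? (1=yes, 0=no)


DFA has 2 states: q_even (start, accept=no) and q_odd
Processing string '100' character by character:
  Position 0: read '1', 1-count=1 -> q_odd
  Position 1: read '0', 1-count=1 -> q_odd (no change)
  Position 2: read '0', 1-count=1 -> q_odd (no change)
Final state: q_odd, total 1s = 1 (odd); the DFA requires an odd count -> accept

1


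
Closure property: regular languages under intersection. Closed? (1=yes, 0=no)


Regular languages are closed under:
- Union (DFA product construction)
- Intersection (DFA product construction)
- Complement (swap accept/reject states)
- Concatenation (NFA construction)
- Kleene star (NFA construction)
intersection is in this list
Therefore: closed

1


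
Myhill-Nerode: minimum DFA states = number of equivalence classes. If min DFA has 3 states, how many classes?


Myhill-Nerode theorem:
Number of equivalence classes = number of states in minimal DFA
Minimal DFA states = 3
Therefore equivalence classes = 3

3


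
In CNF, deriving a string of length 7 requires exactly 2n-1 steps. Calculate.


Chomsky Normal Form derivation:
String length n = 7
Each step either:
  - Splits a nonterminal into two (n-1 such steps)
  - Converts a nonterminal to terminal (n such steps)
Total = (n-1) + n = 2n - 1
= 2(7) - 1
= 14 - 1
= 13

13


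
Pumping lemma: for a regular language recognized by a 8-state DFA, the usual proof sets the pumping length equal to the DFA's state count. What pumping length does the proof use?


Pumping lemma for regular languages (standard proof):
Take p = |Q|, the number of DFA states.
Any string of length >= |Q| passes through |Q|+1 states while reading its first |Q| symbols,
so by pigeonhole some state repeats, giving the loop that can be pumped.
Here |Q| = 8
Therefore the proof uses p = 8

8


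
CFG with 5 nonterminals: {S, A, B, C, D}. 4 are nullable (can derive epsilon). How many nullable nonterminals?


Nonterminals: {S, A, B, C, D}
A nonterminal is nullable if it can derive epsilon
Counting nullable nonterminals: 4
Total nullable = 4

4


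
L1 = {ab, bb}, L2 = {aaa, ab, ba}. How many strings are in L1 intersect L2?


L1 = {ab, bb}
L2 = {aaa, ab, ba}
Checking each string in L1 against L2:
  'ab': in L2? Yes
  'bb': in L2? No
Intersection = {ab}
|L1 ∩ L2| = 1

1


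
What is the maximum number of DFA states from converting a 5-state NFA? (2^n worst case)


NFA has 5 states
Subset construction: each DFA state = subset of NFA states
Maximum subsets = 2^5
2^5 = 32

32


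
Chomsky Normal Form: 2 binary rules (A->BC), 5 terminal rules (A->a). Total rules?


CNF allows two rule forms:
  A -> BC (binary): 2 rules
  A -> a (terminal): 5 rules
Total = 2 + 5 = 7

7


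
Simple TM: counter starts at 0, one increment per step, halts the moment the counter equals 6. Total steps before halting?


Counter starts at 0. Counting sequence:
  Step 1: counter = 1
  Step 2: counter = 2
  Step 3: counter = 3
  Step 4: counter = 4
  Step 5: counter = 5
  Step 6: counter = 6
Counter reached 6 -> halt
Total steps = 6

6


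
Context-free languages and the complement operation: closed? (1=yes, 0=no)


CFL closure properties:
  Closed under: union, concatenation, Kleene star
  NOT closed under: intersection, complement
Operation 'complement' is in not-closed list -> No (not closed)

0


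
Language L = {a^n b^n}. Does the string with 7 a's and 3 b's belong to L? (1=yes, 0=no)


Language requires equal numbers of a's and b's
PDA pushes for each 'a', pops for each 'b'
Number of a's = 7
Number of b's = 3
7 != 3 -> Reject

0


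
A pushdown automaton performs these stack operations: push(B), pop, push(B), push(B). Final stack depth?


Tracing stack operations:
  push(B) -> stack = [B], depth=1
  pop -> removed B, stack = [], depth=0
  push(B) -> stack = [B], depth=1
  push(B) -> stack = [B,B], depth=2
Final depth = 2

2


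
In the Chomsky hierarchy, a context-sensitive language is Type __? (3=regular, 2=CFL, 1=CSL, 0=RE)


Chomsky hierarchy levels:
  Type 3: Regular (DFA/NFA/regex)
  Type 2: Context-free (PDA)
  Type 1: Context-sensitive
  Type 0: Recursively enumerable (TM)
'context-sensitive' corresponds to Type 1

1


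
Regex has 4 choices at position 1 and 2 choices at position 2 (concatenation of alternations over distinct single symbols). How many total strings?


First group: 4 alternatives
Second group: 2 alternatives
Concatenation: each choice from group 1 pairs with each from group 2
Total = 4 x 2 = 8

8


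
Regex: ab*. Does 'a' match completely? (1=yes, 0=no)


Pattern: ab*
String: 'a'
Pattern requires: exactly one 'a' followed by zero or more 'b's
First char is 'a' -> OK
Rest '': all b's? Yes
Result: 1

1


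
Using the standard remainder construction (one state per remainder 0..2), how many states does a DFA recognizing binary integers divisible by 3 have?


Divisibility by 3 is tracked via the remainder mod 3: 0, 1, ..., 2
The construction assigns one state to each remainder
Number of remainders = 3

3


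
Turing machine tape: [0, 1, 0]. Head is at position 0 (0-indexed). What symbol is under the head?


Tape: [0, 1, 0]
Positions: 0 1 2
Values:    0 1 0
Head at position 0
tape[0] = 0

0


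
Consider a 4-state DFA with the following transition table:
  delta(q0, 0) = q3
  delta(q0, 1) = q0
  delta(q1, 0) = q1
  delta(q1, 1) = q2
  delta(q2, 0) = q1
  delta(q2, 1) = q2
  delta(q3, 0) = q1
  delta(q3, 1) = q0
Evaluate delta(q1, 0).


Looking up transition function:
delta(q1, 0) in the table
Row: q1, Column: 0
Result: q1

q1


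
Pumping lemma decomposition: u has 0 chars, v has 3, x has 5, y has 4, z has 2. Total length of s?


|s| = |u| + |v| + |x| + |y| + |z|
= 0 + 3 + 5 + 4 + 2
= 3 + 5 + 6
= 8 + 6
= 14

14


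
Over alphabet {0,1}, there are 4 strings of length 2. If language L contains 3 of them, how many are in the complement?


Alphabet: {0,1}
String length: 2
Total strings of length 2 = 2^2 = 4
Strings in L = 3
Complement = total - |L|
= 4 - 3
= 1

1


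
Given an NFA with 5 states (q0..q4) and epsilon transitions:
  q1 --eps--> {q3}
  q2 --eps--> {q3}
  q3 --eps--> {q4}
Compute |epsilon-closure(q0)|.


Starting from q0
Initialize closure = {q0}
q0 has no outgoing epsilon transitions -> nothing to add
Final closure: {q0}
Size = 1

1


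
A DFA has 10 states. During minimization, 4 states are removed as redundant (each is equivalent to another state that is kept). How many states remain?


Original DFA: 10 states
Redundant states removed: 4
Minimized states = original - removed
= 10 - 4
= 6

6


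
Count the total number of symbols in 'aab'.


String: 'aab'
Counting characters:
  'a' appears 2 time(s)
  'b' appears 1 time(s)
Total length = 2 + 1 = 3

3


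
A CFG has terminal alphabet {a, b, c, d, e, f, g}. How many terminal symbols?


Terminal symbols: a, b, c, d, e, f, g
Counting each: a (#1), b (#2), c (#3), d (#4), e (#5), f (#6), g (#7)
Total = 7

7


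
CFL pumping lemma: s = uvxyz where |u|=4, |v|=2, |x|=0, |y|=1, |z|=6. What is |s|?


|s| = |u| + |v| + |x| + |y| + |z|
= 4 + 2 + 0 + 1 + 6
= 6 + 0 + 7
= 6 + 7
= 13

13


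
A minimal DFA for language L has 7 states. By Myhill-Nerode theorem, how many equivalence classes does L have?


Myhill-Nerode theorem:
Number of equivalence classes = number of states in minimal DFA
Minimal DFA states = 7
Therefore equivalence classes = 7

7


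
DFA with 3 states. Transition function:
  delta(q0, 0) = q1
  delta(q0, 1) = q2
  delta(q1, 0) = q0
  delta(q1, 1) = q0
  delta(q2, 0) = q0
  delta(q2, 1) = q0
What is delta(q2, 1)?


Looking up transition function:
delta(q2, 1) in the table
Row: q2, Column: 1
Result: q0

q0


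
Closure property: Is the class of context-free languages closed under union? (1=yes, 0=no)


CFL closure properties:
  Closed under: union, concatenation, Kleene star
  NOT closed under: intersection, complement
Operation 'union' is in closed list -> Yes (closed)

1


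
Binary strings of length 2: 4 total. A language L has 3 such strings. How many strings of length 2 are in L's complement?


Alphabet: {0,1}
String length: 2
Total strings of length 2 = 2^2 = 4
Strings in L = 3
Complement = total - |L|
= 4 - 3
= 1

1


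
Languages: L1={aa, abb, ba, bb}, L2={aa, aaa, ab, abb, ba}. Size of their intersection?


L1 = {aa, abb, ba, bb}
L2 = {aa, aaa, ab, abb, ba}
Checking each string in L1 against L2:
  'aa': in L2? Yes
  'abb': in L2? Yes
  'ba': in L2? Yes
  'bb': in L2? No
Intersection = {aa, abb, ba}
|L1 ∩ L2| = 3

3


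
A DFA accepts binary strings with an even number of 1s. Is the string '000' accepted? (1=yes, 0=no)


DFA has 2 states: q_even (start, accept=yes) and q_odd
Processing string '000' character by character:
  Position 0: read '0', 1-count=0 -> q_even (no change)
  Position 1: read '0', 1-count=0 -> q_even (no change)
  Position 2: read '0', 1-count=0 -> q_even (no change)
Final state: q_even, total 1s = 0 (even); the DFA requires an even count -> accept

1


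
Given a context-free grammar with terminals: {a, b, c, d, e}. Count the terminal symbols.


Terminal symbols: a, b, c, d, e
Counting each: a (#1), b (#2), c (#3), d (#4), e (#5)
Total = 5

5


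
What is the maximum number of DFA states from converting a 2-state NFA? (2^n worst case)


NFA has 2 states
Subset construction: each DFA state = subset of NFA states
Maximum subsets = 2^2
2^2 = 4

4


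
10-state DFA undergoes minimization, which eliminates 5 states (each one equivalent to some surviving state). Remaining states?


Original DFA: 10 states
Redundant states removed: 5
Minimized states = original - removed
= 10 - 5
= 5

5


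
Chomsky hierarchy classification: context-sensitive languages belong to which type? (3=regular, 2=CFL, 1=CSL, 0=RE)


Chomsky hierarchy levels:
  Type 3: Regular (DFA/NFA/regex)
  Type 2: Context-free (PDA)
  Type 1: Context-sensitive
  Type 0: Recursively enumerable (TM)
'context-sensitive' corresponds to Type 1

1


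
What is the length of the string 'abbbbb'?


String: 'abbbbb'
Counting characters:
  'a' appears 1 time(s)
  'b' appears 5 time(s)
Total length = 1 + 5 = 6

6


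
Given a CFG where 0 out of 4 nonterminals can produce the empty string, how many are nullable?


Nonterminals: {S, A, B, C}
A nonterminal is nullable if it can derive epsilon
Counting nullable nonterminals: 0
Total nullable = 0

0


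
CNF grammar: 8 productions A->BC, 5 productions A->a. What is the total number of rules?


CNF allows two rule forms:
  A -> BC (binary): 8 rules
  A -> a (terminal): 5 rules
Total = 8 + 5 = 13

13


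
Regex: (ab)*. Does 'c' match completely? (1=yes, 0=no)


Pattern: (ab)*
String: 'c'
Pattern requires: zero or more repetitions of 'ab'
Length 1 is odd -> cannot be (ab)* -> no match
Result: 0

0


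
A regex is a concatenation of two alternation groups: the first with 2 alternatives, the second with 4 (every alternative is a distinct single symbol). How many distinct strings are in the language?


First group: 2 alternatives
Second group: 4 alternatives
Concatenation: each choice from group 1 pairs with each from group 2
Total = 2 x 4 = 8

8


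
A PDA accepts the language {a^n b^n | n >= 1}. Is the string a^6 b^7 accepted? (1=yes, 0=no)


Language requires equal numbers of a's and b's
PDA pushes for each 'a', pops for each 'b'
Number of a's = 6
Number of b's = 7
6 != 7 -> Reject

0


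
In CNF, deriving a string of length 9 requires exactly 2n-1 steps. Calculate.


Chomsky Normal Form derivation:
String length n = 9
Each step either:
  - Splits a nonterminal into two (n-1 such steps)
  - Converts a nonterminal to terminal (n such steps)
Total = (n-1) + n = 2n - 1
= 2(9) - 1
= 18 - 1
= 17

17


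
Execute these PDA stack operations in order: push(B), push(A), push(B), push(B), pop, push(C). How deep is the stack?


Tracing stack operations:
  push(B) -> stack = [B], depth=1
  push(A) -> stack = [B,A], depth=2
  push(B) -> stack = [B,A,B], depth=3
  push(B) -> stack = [B,A,B,B], depth=4
  pop -> removed B, stack = [B,A,B], depth=3
  push(C) -> stack = [B,A,B,C], depth=4
Final depth = 4

4


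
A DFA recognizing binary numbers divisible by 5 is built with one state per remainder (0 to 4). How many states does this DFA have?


Divisibility by 5 is tracked via the remainder mod 5: 0, 1, ..., 4
The construction assigns one state to each remainder
Number of remainders = 5

5


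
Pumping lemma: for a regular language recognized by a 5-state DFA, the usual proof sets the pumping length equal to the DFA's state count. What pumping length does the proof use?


Pumping lemma for regular languages (standard proof):
Take p = |Q|, the number of DFA states.
Any string of length >= |Q| passes through |Q|+1 states while reading its first |Q| symbols,
so by pigeonhole some state repeats, giving the loop that can be pumped.
Here |Q| = 5
Therefore the proof uses p = 5

5


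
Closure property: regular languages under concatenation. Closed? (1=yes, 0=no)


Regular languages are closed under:
- Union (DFA product construction)
- Intersection (DFA product construction)
- Complement (swap accept/reject states)
- Concatenation (NFA construction)
- Kleene star (NFA construction)
concatenation is in this list
Therefore: closed

1


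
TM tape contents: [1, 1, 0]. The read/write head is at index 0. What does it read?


Tape: [1, 1, 0]
Positions: 0 1 2
Values:    1 1 0
Head at position 0
tape[0] = 1

1


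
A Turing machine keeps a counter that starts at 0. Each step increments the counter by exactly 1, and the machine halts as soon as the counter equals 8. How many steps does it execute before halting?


Counter starts at 0. Counting sequence:
  Step 1: counter = 1
  Step 2: counter = 2
  Step 3: counter = 3
  Step 4: counter = 4
  Step 5: counter = 5
  Step 6: counter = 6
  Step 7: counter = 7
  Step 8: counter = 8
Counter reached 8 -> halt
Total steps = 8

8


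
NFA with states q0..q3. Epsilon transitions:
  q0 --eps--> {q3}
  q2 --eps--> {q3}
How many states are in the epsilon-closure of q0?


Starting from q0
Initialize closure = {q0}
Follow epsilon from q0 -> add q3
Final closure: {q0, q3}
Size = 2

2


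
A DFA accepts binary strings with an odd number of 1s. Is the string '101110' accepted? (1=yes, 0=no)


DFA has 2 states: q_even (start, accept=no) and q_odd
Processing string '101110' character by character:
  Position 0: read '1', 1-count=1 -> q_odd
  Position 1: read '0', 1-count=1 -> q_odd (no change)
  Position 2: read '1', 1-count=2 -> q_even
  Position 3: read '1', 1-count=3 -> q_odd
  Position 4: read '1', 1-count=4 -> q_even
  Position 5: read '0', 1-count=4 -> q_even (no change)
Final state: q_even, total 1s = 4 (even); the DFA requires an odd count -> reject

0


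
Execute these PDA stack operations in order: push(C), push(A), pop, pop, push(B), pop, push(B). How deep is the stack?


Tracing stack operations:
  push(C) -> stack = [C], depth=1
  push(A) -> stack = [C,A], depth=2
  pop -> removed A, stack = [C], depth=1
  pop -> removed C, stack = [], depth=0
  push(B) -> stack = [B], depth=1
  pop -> removed B, stack = [], depth=0
  push(B) -> stack = [B], depth=1
Final depth = 1

1


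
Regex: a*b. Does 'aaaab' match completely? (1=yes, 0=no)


Pattern: a*b
String: 'aaaab'
Pattern requires: zero or more 'a's followed by exactly one 'b'
Found 4 leading 'a's
Remaining: 'b'
Remaining is exactly 'b' -> match
Result: 1

1
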